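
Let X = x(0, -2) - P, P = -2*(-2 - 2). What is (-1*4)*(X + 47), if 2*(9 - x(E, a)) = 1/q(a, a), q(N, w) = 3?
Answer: -574/3 ≈ -191.33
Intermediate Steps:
P = 8 (P = -2*(-4) = 8)
x(E, a) = 53/6 (x(E, a) = 9 - ½/3 = 9 - ½*⅓ = 9 - ⅙ = 53/6)
X = ⅚ (X = 53/6 - 1*8 = 53/6 - 8 = ⅚ ≈ 0.83333)
(-1*4)*(X + 47) = (-1*4)*(⅚ + 47) = -4*287/6 = -574/3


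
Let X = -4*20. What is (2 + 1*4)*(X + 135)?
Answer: 330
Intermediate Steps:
X = -80
(2 + 1*4)*(X + 135) = (2 + 1*4)*(-80 + 135) = (2 + 4)*55 = 6*55 = 330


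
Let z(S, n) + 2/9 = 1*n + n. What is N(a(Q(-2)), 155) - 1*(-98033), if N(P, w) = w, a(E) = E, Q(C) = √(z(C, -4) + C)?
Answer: 98188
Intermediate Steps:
z(S, n) = -2/9 + 2*n (z(S, n) = -2/9 + (1*n + n) = -2/9 + (n + n) = -2/9 + 2*n)
Q(C) = √(-74/9 + C) (Q(C) = √((-2/9 + 2*(-4)) + C) = √((-2/9 - 8) + C) = √(-74/9 + C))
N(a(Q(-2)), 155) - 1*(-98033) = 155 - 1*(-98033) = 155 + 98033 = 98188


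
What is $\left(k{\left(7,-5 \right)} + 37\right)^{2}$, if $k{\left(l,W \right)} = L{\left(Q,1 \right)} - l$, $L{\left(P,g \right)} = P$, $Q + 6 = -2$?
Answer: $484$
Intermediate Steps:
$Q = -8$ ($Q = -6 - 2 = -8$)
$k{\left(l,W \right)} = -8 - l$
$\left(k{\left(7,-5 \right)} + 37\right)^{2} = \left(\left(-8 - 7\right) + 37\right)^{2} = \left(-15 + 37\right)^{2} = 22^{2} = 484$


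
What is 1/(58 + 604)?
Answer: 1/662 ≈ 0.0015106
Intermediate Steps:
1/(58 + 604) = 1/662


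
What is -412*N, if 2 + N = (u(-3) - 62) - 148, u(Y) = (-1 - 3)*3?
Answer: 92288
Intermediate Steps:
u(Y) = -12 (u(Y) = -4*3 = -12)
N = -224 (N = -2 + ((-12 - 62) - 148) = -2 + (-74 - 148) = -2 - 222 = -224)
-412*N = -412*(-224) = 92288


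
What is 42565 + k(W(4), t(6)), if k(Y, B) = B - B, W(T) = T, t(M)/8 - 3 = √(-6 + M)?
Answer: 42565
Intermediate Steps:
t(M) = 24 + 8*√(-6 + M)
k(Y, B) = 0
42565 + k(W(4), t(6)) = 42565 + 0 = 42565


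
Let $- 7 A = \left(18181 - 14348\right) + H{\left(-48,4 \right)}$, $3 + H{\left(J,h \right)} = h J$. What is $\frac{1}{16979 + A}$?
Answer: $\frac{7}{115215} \approx 6.0756 \cdot 10^{-5}$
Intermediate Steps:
$H{\left(J,h \right)} = -3 + J h$ ($H{\left(J,h \right)} = -3 + h J = -3 + J h$)
$A = - \frac{3638}{7}$ ($A = - \frac{\left(18181 - 14348\right) - 195}{7} = - \frac{3833 - 195}{7} = \left(- \frac{1}{7}\right) 3638 = - \frac{3638}{7} \approx -519.71$)
$\frac{1}{16979 + A} = \frac{1}{16979 - \frac{3638}{7}} = \frac{1}{\frac{115215}{7}} = \frac{7}{115215}$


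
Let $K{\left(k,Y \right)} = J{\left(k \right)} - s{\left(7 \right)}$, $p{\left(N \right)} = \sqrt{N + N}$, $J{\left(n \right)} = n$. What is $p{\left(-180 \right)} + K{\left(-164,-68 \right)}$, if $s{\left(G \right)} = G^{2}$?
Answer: $-213 + 6 i \sqrt{10} \approx -213.0 + 18.974 i$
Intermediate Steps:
$p{\left(N \right)} = \sqrt{2} \sqrt{N}$ ($p{\left(N \right)} = \sqrt{2 N} = \sqrt{2} \sqrt{N}$)
$K{\left(k,Y \right)} = -49 + k$ ($K{\left(k,Y \right)} = k - 7^{2} = k - 49 = -49 + k$)
$p{\left(-180 \right)} + K{\left(-164,-68 \right)} = \sqrt{2} \sqrt{-180} - 213 = \sqrt{2} \cdot 6 i \sqrt{5} - 213 = 6 i \sqrt{10} - 213 = -213 + 6 i \sqrt{10}$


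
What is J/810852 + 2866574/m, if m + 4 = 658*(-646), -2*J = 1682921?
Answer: -167628034919/21541905084 ≈ -7.7815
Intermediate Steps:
J = -1682921/2 (J = -½*1682921 = -1682921/2 ≈ -8.4146e+5)
m = -425072 (m = -4 + 658*(-646) = -4 - 425068 = -425072)
J/810852 + 2866574/m = -1682921/2/810852 + 2866574/(-425072) = -1682921/2*1/810852 + 2866574*(-1/425072) = -1682921/1621704 - 1433287/212536 = -167628034919/21541905084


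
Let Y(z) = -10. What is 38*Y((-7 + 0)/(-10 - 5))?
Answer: -380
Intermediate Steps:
38*Y((-7 + 0)/(-10 - 5)) = 38*(-10) = -380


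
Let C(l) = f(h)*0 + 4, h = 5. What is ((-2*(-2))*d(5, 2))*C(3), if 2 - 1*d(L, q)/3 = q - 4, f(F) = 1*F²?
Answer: 192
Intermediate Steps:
f(F) = F²
d(L, q) = 18 - 3*q (d(L, q) = 6 - 3*(q - 4) = 6 - 3*(-4 + q) = 6 + (12 - 3*q) = 18 - 3*q)
C(l) = 4 (C(l) = 5²*0 + 4 = 25*0 + 4 = 0 + 4 = 4)
((-2*(-2))*d(5, 2))*C(3) = ((-2*(-2))*(18 - 3*2))*4 = (4*(18 - 6))*4 = (4*12)*4 = 48*4 = 192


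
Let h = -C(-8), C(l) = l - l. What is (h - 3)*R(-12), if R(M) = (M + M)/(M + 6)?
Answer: -12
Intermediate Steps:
C(l) = 0
R(M) = 2*M/(6 + M) (R(M) = (2*M)/(6 + M) = 2*M/(6 + M))
h = 0 (h = -1*0 = 0)
(h - 3)*R(-12) = (0 - 3)*(2*(-12)/(6 - 12)) = -6*(-12)/(-6) = -6*(-12)*(-1)/6 = -3*4 = -12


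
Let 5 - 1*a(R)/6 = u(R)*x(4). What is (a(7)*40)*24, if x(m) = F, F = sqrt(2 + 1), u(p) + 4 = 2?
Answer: 28800 + 11520*sqrt(3) ≈ 48753.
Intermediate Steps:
u(p) = -2 (u(p) = -4 + 2 = -2)
F = sqrt(3) ≈ 1.7320
x(m) = sqrt(3)
a(R) = 30 + 12*sqrt(3) (a(R) = 30 - (-12)*sqrt(3) = 30 + 12*sqrt(3))
(a(7)*40)*24 = ((30 + 12*sqrt(3))*40)*24 = (1200 + 480*sqrt(3))*24 = 28800 + 11520*sqrt(3)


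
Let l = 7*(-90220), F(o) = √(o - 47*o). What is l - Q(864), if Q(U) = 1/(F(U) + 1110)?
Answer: (-15156960*√69 + 701009401*I)/(6*(-185*I + 4*√69)) ≈ -6.3154e+5 + 0.00021362*I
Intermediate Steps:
F(o) = √46*√(-o) (F(o) = √(-46*o) = √46*√(-o))
l = -631540
Q(U) = 1/(1110 + √46*√(-U)) (Q(U) = 1/(√46*√(-U) + 1110) = 1/(1110 + √46*√(-U)))
l - Q(864) = -631540 - 1/(1110 + √46*√(-1*864)) = -631540 - 1/(1110 + √46*√(-864)) = -631540 - 1/(1110 + √46*(12*I*√6)) = -631540 - 1/(1110 + 24*I*√69)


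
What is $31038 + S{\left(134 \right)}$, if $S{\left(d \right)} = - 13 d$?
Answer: $29296$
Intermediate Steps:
$31038 + S{\left(134 \right)} = 31038 - 1742 = 29296$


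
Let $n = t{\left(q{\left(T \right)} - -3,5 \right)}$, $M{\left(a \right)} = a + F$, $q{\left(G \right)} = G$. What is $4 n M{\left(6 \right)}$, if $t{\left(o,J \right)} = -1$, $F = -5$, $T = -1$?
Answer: $-4$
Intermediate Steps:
$M{\left(a \right)} = -5 + a$ ($M{\left(a \right)} = a - 5 = -5 + a$)
$n = -1$
$4 n M{\left(6 \right)} = 4 \left(-1\right) \left(-5 + 6\right) = \left(-4\right) 1 = -4$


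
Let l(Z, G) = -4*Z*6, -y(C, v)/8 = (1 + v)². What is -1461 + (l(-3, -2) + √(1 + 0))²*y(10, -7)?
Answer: -1536213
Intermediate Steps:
y(C, v) = -8*(1 + v)²
l(Z, G) = -24*Z
-1461 + (l(-3, -2) + √(1 + 0))²*y(10, -7) = -1461 + (-24*(-3) + √(1 + 0))²*(-8*(1 - 7)²) = -1461 + (72 + √1)²*(-8*(-6)²) = -1461 + (72 + 1)²*(-8*36) = -1461 + 73²*(-288) = -1461 + 5329*(-288) = -1461 - 1534752 = -1536213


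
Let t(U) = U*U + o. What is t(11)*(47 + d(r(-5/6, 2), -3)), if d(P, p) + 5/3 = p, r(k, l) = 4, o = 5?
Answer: 5334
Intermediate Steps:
d(P, p) = -5/3 + p
t(U) = 5 + U² (t(U) = U*U + 5 = U² + 5 = 5 + U²)
t(11)*(47 + d(r(-5/6, 2), -3)) = (5 + 11²)*(47 + (-5/3 - 3)) = (5 + 121)*(47 - 14/3) = 126*(127/3) = 5334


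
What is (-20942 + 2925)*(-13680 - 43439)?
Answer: 1029113023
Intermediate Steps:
(-20942 + 2925)*(-13680 - 43439) = -18017*(-57119) = 1029113023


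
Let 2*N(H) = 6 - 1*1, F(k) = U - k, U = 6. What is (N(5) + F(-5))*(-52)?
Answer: -702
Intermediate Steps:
F(k) = 6 - k
N(H) = 5/2 (N(H) = (6 - 1*1)/2 = (6 - 1)/2 = (½)*5 = 5/2)
(N(5) + F(-5))*(-52) = (5/2 + (6 - 1*(-5)))*(-52) = (5/2 + (6 + 5))*(-52) = (5/2 + 11)*(-52) = (27/2)*(-52) = -702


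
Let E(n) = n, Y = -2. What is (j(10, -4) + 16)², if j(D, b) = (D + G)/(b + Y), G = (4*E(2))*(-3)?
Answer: 3025/9 ≈ 336.11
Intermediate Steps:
G = -24 (G = (4*2)*(-3) = 8*(-3) = -24)
j(D, b) = (-24 + D)/(-2 + b) (j(D, b) = (D - 24)/(b - 2) = (-24 + D)/(-2 + b))
(j(10, -4) + 16)² = ((-24 + 10)/(-2 - 4) + 16)² = (-14/(-6) + 16)² = (-⅙*(-14) + 16)² = (7/3 + 16)² = (55/3)² = 3025/9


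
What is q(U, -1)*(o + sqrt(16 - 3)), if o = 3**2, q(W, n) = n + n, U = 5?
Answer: -18 - 2*sqrt(13) ≈ -25.211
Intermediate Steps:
q(W, n) = 2*n
o = 9
q(U, -1)*(o + sqrt(16 - 3)) = (2*(-1))*(9 + sqrt(16 - 3)) = -2*(9 + sqrt(13)) = -18 - 2*sqrt(13)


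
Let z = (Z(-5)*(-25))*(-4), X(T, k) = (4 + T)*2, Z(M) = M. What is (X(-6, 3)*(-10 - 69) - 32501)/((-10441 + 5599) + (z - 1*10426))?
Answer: 32185/15768 ≈ 2.0412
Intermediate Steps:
X(T, k) = 8 + 2*T
z = -500 (z = -5*(-25)*(-4) = 125*(-4) = -500)
(X(-6, 3)*(-10 - 69) - 32501)/((-10441 + 5599) + (z - 1*10426)) = ((8 + 2*(-6))*(-10 - 69) - 32501)/((-10441 + 5599) + (-500 - 1*10426)) = ((8 - 12)*(-79) - 32501)/(-4842 + (-500 - 10426)) = (-4*(-79) - 32501)/(-4842 - 10926) = (316 - 32501)/(-15768) = -32185*(-1/15768) = 32185/15768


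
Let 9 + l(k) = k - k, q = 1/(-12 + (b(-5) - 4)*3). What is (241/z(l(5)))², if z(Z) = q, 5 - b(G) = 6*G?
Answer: 381069441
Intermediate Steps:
b(G) = 5 - 6*G
q = 1/81 (q = 1/(-12 + ((5 - 6*(-5)) - 4)*3) = 1/(-12 + ((5 + 30) - 4)*3) = 1/(-12 + (35 - 4)*3) = 1/(-12 + 31*3) = 1/(-12 + 93) = 1/81 ≈ 0.012346)
l(k) = -9 (l(k) = -9 + (k - k) = -9 + 0 = -9)
z(Z) = 1/81
(241/z(l(5)))² = (241/(1/81))² = (241*81)² = 19521² = 381069441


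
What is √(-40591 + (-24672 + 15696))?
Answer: I*√49567 ≈ 222.64*I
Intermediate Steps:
√(-40591 + (-24672 + 15696)) = √(-40591 - 8976) = √(-49567) = I*√49567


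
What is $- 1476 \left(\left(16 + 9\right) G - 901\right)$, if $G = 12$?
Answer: $887076$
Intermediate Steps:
$- 1476 \left(\left(16 + 9\right) G - 901\right) = - 1476 \left(\left(16 + 9\right) 12 - 901\right) = - 1476 \left(25 \cdot 12 - 901\right) = - 1476 \left(300 - 901\right) = \left(-1476\right) \left(-601\right) = 887076$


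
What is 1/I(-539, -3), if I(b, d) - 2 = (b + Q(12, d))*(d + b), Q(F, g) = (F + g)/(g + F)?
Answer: 1/291598 ≈ 3.4294e-6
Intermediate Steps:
Q(F, g) = 1 (Q(F, g) = (F + g)/(F + g) = 1)
I(b, d) = 2 + (1 + b)*(b + d) (I(b, d) = 2 + (b + 1)*(d + b) = 2 + (1 + b)*(b + d))
1/I(-539, -3) = 1/(2 - 539 - 3 + (-539)**2 - 539*(-3)) = 1/(2 - 539 - 3 + 290521 + 1617) = 1/291598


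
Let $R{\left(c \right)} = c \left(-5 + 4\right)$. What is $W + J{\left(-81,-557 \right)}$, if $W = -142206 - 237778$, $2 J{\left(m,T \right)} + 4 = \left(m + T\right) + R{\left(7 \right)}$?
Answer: $- \frac{760617}{2} \approx -3.8031 \cdot 10^{5}$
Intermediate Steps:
$R{\left(c \right)} = - c$ ($R{\left(c \right)} = c \left(-1\right) = - c$)
$J{\left(m,T \right)} = - \frac{11}{2} + \frac{T}{2} + \frac{m}{2}$ ($J{\left(m,T \right)} = -2 + \frac{\left(m + T\right) - 7}{2} = -2 + \frac{\left(T + m\right) - 7}{2} = -2 + \frac{-7 + T + m}{2} = -2 + \left(- \frac{7}{2} + \frac{T}{2} + \frac{m}{2}\right) = - \frac{11}{2} + \frac{T}{2} + \frac{m}{2}$)
$W = -379984$ ($W = -142206 - 237778 = -379984$)
$W + J{\left(-81,-557 \right)} = -379984 + \left(- \frac{11}{2} + \frac{1}{2} \left(-557\right) + \frac{1}{2} \left(-81\right)\right) = -379984 - \frac{649}{2} = - \frac{760617}{2}$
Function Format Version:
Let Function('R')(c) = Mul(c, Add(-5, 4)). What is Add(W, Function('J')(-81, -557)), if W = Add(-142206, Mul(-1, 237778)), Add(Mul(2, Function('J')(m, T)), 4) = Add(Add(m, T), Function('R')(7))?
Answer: Rational(-760617, 2) ≈ -3.8031e+5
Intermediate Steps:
Function('R')(c) = Mul(-1, c) (Function('R')(c) = Mul(c, -1) = Mul(-1, c))
Function('J')(m, T) = Add(Rational(-11, 2), Mul(Rational(1, 2), T), Mul(Rational(1, 2), m)) (Function('J')(m, T) = Add(-2, Mul(Rational(1, 2), Add(Add(m, T), Mul(-1, 7)))) = Add(-2, Mul(Rational(1, 2), Add(Add(T, m), -7))) = Add(-2, Mul(Rational(1, 2), Add(-7, T, m))) = Add(-2, Add(Rational(-7, 2), Mul(Rational(1, 2), T), Mul(Rational(1, 2), m))) = Add(Rational(-11, 2), Mul(Rational(1, 2), T), Mul(Rational(1, 2), m)))
W = -379984 (W = Add(-142206, -237778) = -379984)
Add(W, Function('J')(-81, -557)) = Add(-379984, Add(Rational(-11, 2), Mul(Rational(1, 2), -557), Mul(Rational(1, 2), -81))) = Add(-379984, Add(Rational(-11, 2), Rational(-557, 2), Rational(-81, 2))) = Add(-379984, Rational(-649, 2)) = Rational(-760617, 2)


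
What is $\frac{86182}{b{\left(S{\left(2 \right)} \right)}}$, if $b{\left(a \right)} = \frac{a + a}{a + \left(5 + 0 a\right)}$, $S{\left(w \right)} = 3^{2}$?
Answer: $\frac{603274}{9} \approx 67031.0$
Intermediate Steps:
$S{\left(w \right)} = 9$
$b{\left(a \right)} = \frac{2 a}{5 + a}$ ($b{\left(a \right)} = \frac{2 a}{a + \left(5 + 0\right)} = \frac{2 a}{a + 5} = \frac{2 a}{5 + a}$)
$\frac{86182}{b{\left(S{\left(2 \right)} \right)}} = \frac{86182}{2 \cdot 9 \frac{1}{5 + 9}} = \frac{86182}{2 \cdot 9 \cdot \frac{1}{14}} = \frac{86182}{\frac{9}{7}} = 86182 \cdot \frac{7}{9} = \frac{603274}{9}$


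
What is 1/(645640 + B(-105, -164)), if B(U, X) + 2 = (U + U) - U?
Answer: 1/645533 ≈ 1.5491e-6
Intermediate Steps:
B(U, X) = -2 + U (B(U, X) = -2 + ((U + U) - U) = -2 + (2*U - U) = -2 + U)
1/(645640 + B(-105, -164)) = 1/(645640 + (-2 - 105)) = 1/(645640 - 107) = 1/645533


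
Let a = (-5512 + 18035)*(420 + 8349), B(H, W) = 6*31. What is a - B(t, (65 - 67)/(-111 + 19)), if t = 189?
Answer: 109814001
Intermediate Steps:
B(H, W) = 186
a = 109814187 (a = 12523*8769 = 109814187)
a - B(t, (65 - 67)/(-111 + 19)) = 109814187 - 1*186 = 109814187 - 186 = 109814001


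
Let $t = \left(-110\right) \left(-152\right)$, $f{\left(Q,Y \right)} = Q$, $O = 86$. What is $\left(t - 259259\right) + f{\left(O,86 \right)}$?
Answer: $-242453$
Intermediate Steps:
$t = 16720$
$\left(t - 259259\right) + f{\left(O,86 \right)} = \left(16720 - 259259\right) + 86 = -242539 + 86 = -242453$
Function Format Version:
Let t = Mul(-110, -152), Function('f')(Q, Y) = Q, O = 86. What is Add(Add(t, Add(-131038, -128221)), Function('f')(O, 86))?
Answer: -242453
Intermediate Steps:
t = 16720
Add(Add(t, Add(-131038, -128221)), Function('f')(O, 86)) = Add(Add(16720, Add(-131038, -128221)), 86) = Add(Add(16720, -259259), 86) = Add(-242539, 86) = -242453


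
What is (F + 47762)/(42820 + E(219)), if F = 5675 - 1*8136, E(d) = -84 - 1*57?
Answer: 45301/42679 ≈ 1.0614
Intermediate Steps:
E(d) = -141 (E(d) = -84 - 57 = -141)
F = -2461 (F = 5675 - 8136 = -2461)
(F + 47762)/(42820 + E(219)) = (-2461 + 47762)/(42820 - 141) = 45301/42679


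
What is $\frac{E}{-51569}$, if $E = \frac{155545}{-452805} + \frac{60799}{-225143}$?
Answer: $\frac{12509991826}{1051449377074887} \approx 1.1898 \cdot 10^{-5}$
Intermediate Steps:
$E = - \frac{12509991826}{20389175223}$ ($E = 155545 \left(- \frac{1}{452805}\right) + 60799 \left(- \frac{1}{225143}\right) = - \frac{31109}{90561} - \frac{60799}{225143} = - \frac{12509991826}{20389175223} \approx -0.61356$)
$\frac{E}{-51569} = - \frac{12509991826}{20389175223 \left(-51569\right)} = \left(- \frac{12509991826}{20389175223}\right) \left(- \frac{1}{51569}\right) = \frac{12509991826}{1051449377074887}$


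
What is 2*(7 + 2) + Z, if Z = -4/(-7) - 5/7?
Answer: 125/7 ≈ 17.857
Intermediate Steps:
Z = -⅐ (Z = -4*(-⅐) - 5*⅐ = 4/7 - 5/7 = -⅐ ≈ -0.14286)
2*(7 + 2) + Z = 2*(7 + 2) - ⅐ = 2*9 - ⅐ = 18 - ⅐ = 125/7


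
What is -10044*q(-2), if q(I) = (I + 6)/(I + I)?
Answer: 10044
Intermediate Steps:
q(I) = (6 + I)/(2*I) (q(I) = (6 + I)/((2*I)) = (6 + I)*(1/(2*I)) = (6 + I)/(2*I))
-10044*q(-2) = -10044*(½)*(6 - 2)/(-2) = -10044*(½)*(-½)*4 = -10044*(-1) = -3348*(-3) = 10044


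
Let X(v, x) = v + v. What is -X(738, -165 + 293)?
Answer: -1476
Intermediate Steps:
X(v, x) = 2*v
-X(738, -165 + 293) = -2*738 = -1*1476 = -1476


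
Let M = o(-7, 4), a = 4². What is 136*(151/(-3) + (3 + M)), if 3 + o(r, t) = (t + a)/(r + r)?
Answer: -147832/21 ≈ -7039.6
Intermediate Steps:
a = 16
o(r, t) = -3 + (16 + t)/(2*r) (o(r, t) = -3 + (t + 16)/(r + r) = -3 + (16 + t)/((2*r)) = -3 + (16 + t)*(1/(2*r)) = -3 + (16 + t)/(2*r))
M = -31/7 (M = (½)*(16 + 4 - 6*(-7))/(-7) = (½)*(-⅐)*(16 + 4 + 42) = (½)*(-⅐)*62 = -31/7 ≈ -4.4286)
136*(151/(-3) + (3 + M)) = 136*(151/(-3) + (3 - 31/7)) = 136*(151*(-⅓) - 10/7) = 136*(-151/3 - 10/7) = 136*(-1087/21) = -147832/21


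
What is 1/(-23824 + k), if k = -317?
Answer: -1/24141 ≈ -4.1423e-5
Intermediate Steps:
1/(-23824 + k) = 1/(-23824 - 317) = 1/(-24141) = -1/24141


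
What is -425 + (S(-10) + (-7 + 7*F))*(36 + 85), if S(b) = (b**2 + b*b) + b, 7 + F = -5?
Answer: 11554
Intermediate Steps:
F = -12 (F = -7 - 5 = -12)
S(b) = b + 2*b**2 (S(b) = (b**2 + b**2) + b = 2*b**2 + b = b + 2*b**2)
-425 + (S(-10) + (-7 + 7*F))*(36 + 85) = -425 + (-10*(1 + 2*(-10)) + (-7 + 7*(-12)))*(36 + 85) = -425 + (-10*(1 - 20) + (-7 - 84))*121 = -425 + (-10*(-19) - 91)*121 = -425 + (190 - 91)*121 = -425 + 99*121 = -425 + 11979 = 11554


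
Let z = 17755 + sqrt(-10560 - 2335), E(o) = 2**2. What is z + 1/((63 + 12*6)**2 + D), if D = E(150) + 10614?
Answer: 512107466/28843 + I*sqrt(12895) ≈ 17755.0 + 113.56*I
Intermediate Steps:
E(o) = 4
D = 10618 (D = 4 + 10614 = 10618)
z = 17755 + I*sqrt(12895) (z = 17755 + sqrt(-12895) = 17755 + I*sqrt(12895) ≈ 17755.0 + 113.56*I)
z + 1/((63 + 12*6)**2 + D) = (17755 + I*sqrt(12895)) + 1/((63 + 12*6)**2 + 10618) = (17755 + I*sqrt(12895)) + 1/((63 + 72)**2 + 10618) = (17755 + I*sqrt(12895)) + 1/(135**2 + 10618) = (17755 + I*sqrt(12895)) + 1/(18225 + 10618) = (17755 + I*sqrt(12895)) + 1/28843 = 512107466/28843 + I*sqrt(12895)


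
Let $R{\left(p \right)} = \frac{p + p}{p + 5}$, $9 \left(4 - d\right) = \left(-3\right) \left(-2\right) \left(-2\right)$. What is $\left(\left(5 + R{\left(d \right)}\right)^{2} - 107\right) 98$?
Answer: $- \frac{6650084}{961} \approx -6920.0$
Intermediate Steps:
$d = \frac{16}{3}$ ($d = 4 - \frac{\left(-3\right) \left(-2\right) \left(-2\right)}{9} = 4 - \frac{6 \left(-2\right)}{9} = 4 - - \frac{4}{3} = 4 + \frac{4}{3} = \frac{16}{3} \approx 5.3333$)
$R{\left(p \right)} = \frac{2 p}{5 + p}$
$\left(\left(5 + R{\left(d \right)}\right)^{2} - 107\right) 98 = \left(\left(5 + 2 \cdot \frac{16}{3} \frac{1}{5 + \frac{16}{3}}\right)^{2} - 107\right) 98 = \left(\left(5 + 2 \cdot \frac{16}{3} \frac{1}{\frac{31}{3}}\right)^{2} - 107\right) 98 = \left(\left(5 + 2 \cdot \frac{16}{3} \cdot \frac{3}{31}\right)^{2} - 107\right) 98 = \left(\left(5 + \frac{32}{31}\right)^{2} - 107\right) 98 = \left(\left(\frac{187}{31}\right)^{2} - 107\right) 98 = \left(\frac{34969}{961} - 107\right) 98 = \left(- \frac{67858}{961}\right) 98 = - \frac{6650084}{961}$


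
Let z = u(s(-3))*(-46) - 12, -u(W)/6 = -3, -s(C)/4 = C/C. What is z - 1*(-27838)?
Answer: 26998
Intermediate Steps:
s(C) = -4 (s(C) = -4*C/C = -4*1 = -4)
u(W) = 18 (u(W) = -6*(-3) = 18)
z = -840 (z = 18*(-46) - 12 = -828 - 12 = -840)
z - 1*(-27838) = -840 - 1*(-27838) = -840 + 27838 = 26998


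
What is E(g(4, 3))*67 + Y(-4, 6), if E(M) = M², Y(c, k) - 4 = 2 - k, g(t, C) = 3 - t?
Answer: 67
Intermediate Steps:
Y(c, k) = 6 - k (Y(c, k) = 4 + (2 - k) = 6 - k)
E(g(4, 3))*67 + Y(-4, 6) = (3 - 1*4)²*67 + (6 - 1*6) = (3 - 4)²*67 + (6 - 6) = (-1)²*67 + 0 = 1*67 + 0 = 67 + 0 = 67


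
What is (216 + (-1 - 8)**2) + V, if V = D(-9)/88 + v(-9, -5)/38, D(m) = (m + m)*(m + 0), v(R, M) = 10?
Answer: 250051/836 ≈ 299.10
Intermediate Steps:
D(m) = 2*m**2 (D(m) = (2*m)*m = 2*m**2)
V = 1759/836 (V = (2*(-9)**2)/88 + 10/38 = (2*81)*(1/88) + 10*(1/38) = 162*(1/88) + 5/19 = 81/44 + 5/19 = 1759/836 ≈ 2.1041)
(216 + (-1 - 8)**2) + V = (216 + (-1 - 8)**2) + 1759/836 = (216 + (-9)**2) + 1759/836 = (216 + 81) + 1759/836 = 297 + 1759/836 = 250051/836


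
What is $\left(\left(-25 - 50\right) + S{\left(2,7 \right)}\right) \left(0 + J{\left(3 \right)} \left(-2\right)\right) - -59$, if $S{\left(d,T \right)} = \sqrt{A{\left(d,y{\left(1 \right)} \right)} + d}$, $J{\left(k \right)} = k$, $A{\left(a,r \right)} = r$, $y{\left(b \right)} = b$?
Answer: $509 - 6 \sqrt{3} \approx 498.61$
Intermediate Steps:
$S{\left(d,T \right)} = \sqrt{1 + d}$
$\left(\left(-25 - 50\right) + S{\left(2,7 \right)}\right) \left(0 + J{\left(3 \right)} \left(-2\right)\right) - -59 = \left(\left(-25 - 50\right) + \sqrt{1 + 2}\right) \left(0 + 3 \left(-2\right)\right) - -59 = \left(-75 + \sqrt{3}\right) \left(0 - 6\right) + 59 = \left(-75 + \sqrt{3}\right) \left(-6\right) + 59 = \left(450 - 6 \sqrt{3}\right) + 59 = 509 - 6 \sqrt{3}$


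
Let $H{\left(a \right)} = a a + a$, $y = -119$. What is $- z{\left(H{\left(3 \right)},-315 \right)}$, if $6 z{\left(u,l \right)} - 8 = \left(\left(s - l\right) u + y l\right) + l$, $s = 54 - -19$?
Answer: $- \frac{20917}{3} \approx -6972.3$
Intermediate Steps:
$s = 73$ ($s = 54 + 19 = 73$)
$H{\left(a \right)} = a + a^{2}$ ($H{\left(a \right)} = a^{2} + a = a + a^{2}$)
$z{\left(u,l \right)} = \frac{4}{3} - \frac{59 l}{3} + \frac{u \left(73 - l\right)}{6}$ ($z{\left(u,l \right)} = \frac{4}{3} + \frac{\left(\left(73 - l\right) u - 119 l\right) + l}{6} = \frac{4}{3} + \frac{\left(u \left(73 - l\right) - 119 l\right) + l}{6} = \frac{4}{3} + \frac{\left(- 119 l + u \left(73 - l\right)\right) + l}{6} = \frac{4}{3} + \frac{- 118 l + u \left(73 - l\right)}{6} = \frac{4}{3} - \left(\frac{59 l}{3} - \frac{u \left(73 - l\right)}{6}\right) = \frac{4}{3} - \frac{59 l}{3} + \frac{u \left(73 - l\right)}{6}$)
$- z{\left(H{\left(3 \right)},-315 \right)} = - (\frac{4}{3} - -6195 + \frac{73 \cdot 3 \left(1 + 3\right)}{6} - - \frac{105 \cdot 3 \left(1 + 3\right)}{2}) = - (\frac{4}{3} + 6195 + \frac{73 \cdot 3 \cdot 4}{6} - - \frac{105 \cdot 3 \cdot 4}{2}) = - (\frac{4}{3} + 6195 + \frac{73}{6} \cdot 12 - \left(- \frac{105}{2}\right) 12) = - (\frac{4}{3} + 6195 + 146 + 630) = \left(-1\right) \frac{20917}{3} = - \frac{20917}{3}$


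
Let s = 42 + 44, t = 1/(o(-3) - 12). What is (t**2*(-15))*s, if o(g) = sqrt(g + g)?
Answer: -1290/(12 - I*sqrt(6))**2 ≈ -7.912 - 3.3705*I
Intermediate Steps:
o(g) = sqrt(2)*sqrt(g) (o(g) = sqrt(2*g) = sqrt(2)*sqrt(g))
t = 1/(-12 + I*sqrt(6)) (t = 1/(sqrt(2)*sqrt(-3) - 12) = 1/(sqrt(2)*(I*sqrt(3)) - 12) = 1/(I*sqrt(6) - 12) = 1/(-12 + I*sqrt(6)) ≈ -0.08 - 0.01633*I)
s = 86
(t**2*(-15))*s = ((-2/25 - I*sqrt(6)/150)**2*(-15))*86 = -15*(-2/25 - I*sqrt(6)/150)**2*86 = -1290*(-2/25 - I*sqrt(6)/150)**2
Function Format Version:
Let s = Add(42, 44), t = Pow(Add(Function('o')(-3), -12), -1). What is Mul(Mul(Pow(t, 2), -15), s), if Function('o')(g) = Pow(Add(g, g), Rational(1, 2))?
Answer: Mul(-1290, Pow(Add(12, Mul(-1, I, Pow(6, Rational(1, 2)))), -2)) ≈ Add(-7.9120, Mul(-3.3705, I))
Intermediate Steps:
Function('o')(g) = Mul(Pow(2, Rational(1, 2)), Pow(g, Rational(1, 2))) (Function('o')(g) = Pow(Mul(2, g), Rational(1, 2)) = Mul(Pow(2, Rational(1, 2)), Pow(g, Rational(1, 2))))
t = Pow(Add(-12, Mul(I, Pow(6, Rational(1, 2)))), -1) (t = Pow(Add(Mul(Pow(2, Rational(1, 2)), Pow(-3, Rational(1, 2))), -12), -1) = Pow(Add(Mul(Pow(2, Rational(1, 2)), Mul(I, Pow(3, Rational(1, 2)))), -12), -1) = Pow(Add(Mul(I, Pow(6, Rational(1, 2))), -12), -1) = Pow(Add(-12, Mul(I, Pow(6, Rational(1, 2)))), -1) ≈ Add(-0.080000, Mul(-0.016330, I)))
s = 86
Mul(Mul(Pow(t, 2), -15), s) = Mul(Mul(Pow(Add(Rational(-2, 25), Mul(Rational(-1, 150), I, Pow(6, Rational(1, 2)))), 2), -15), 86) = Mul(Mul(-15, Pow(Add(Rational(-2, 25), Mul(Rational(-1, 150), I, Pow(6, Rational(1, 2)))), 2)), 86) = Mul(-1290, Pow(Add(Rational(-2, 25), Mul(Rational(-1, 150), I, Pow(6, Rational(1, 2)))), 2))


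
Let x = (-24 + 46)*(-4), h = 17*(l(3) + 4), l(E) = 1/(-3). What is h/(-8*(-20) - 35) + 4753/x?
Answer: -1765919/33000 ≈ -53.513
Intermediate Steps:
l(E) = -1/3
h = 187/3 (h = 17*(-1/3 + 4) = 17*(11/3) = 187/3 ≈ 62.333)
x = -88 (x = 22*(-4) = -88)
h/(-8*(-20) - 35) + 4753/x = 187/(3*(-8*(-20) - 35)) + 4753/(-88) = 187/(3*(160 - 35)) + 4753*(-1/88) = (187/3)/125 - 4753/88 = (187/3)*(1/125) - 4753/88 = 187/375 - 4753/88 = -1765919/33000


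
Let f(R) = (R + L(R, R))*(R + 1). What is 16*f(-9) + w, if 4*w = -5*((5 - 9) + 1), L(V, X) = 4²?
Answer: -3569/4 ≈ -892.25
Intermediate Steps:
L(V, X) = 16
w = 15/4 (w = (-5*((5 - 9) + 1))/4 = (-5*(-4 + 1))/4 = (-5*(-3))/4 = (¼)*15 = 15/4 ≈ 3.7500)
f(R) = (1 + R)*(16 + R) (f(R) = (R + 16)*(R + 1) = (16 + R)*(1 + R) = (1 + R)*(16 + R))
16*f(-9) + w = 16*(16 + (-9)² + 17*(-9)) + 15/4 = 16*(16 + 81 - 153) + 15/4 = 16*(-56) + 15/4 = -896 + 15/4 = -3569/4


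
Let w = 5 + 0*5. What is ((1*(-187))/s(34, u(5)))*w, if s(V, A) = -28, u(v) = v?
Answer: 935/28 ≈ 33.393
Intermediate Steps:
w = 5 (w = 5 + 0 = 5)
((1*(-187))/s(34, u(5)))*w = ((1*(-187))/(-28))*5 = -187*(-1/28)*5 = (187/28)*5 = 935/28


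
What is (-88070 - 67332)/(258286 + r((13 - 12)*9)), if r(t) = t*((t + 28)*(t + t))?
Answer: -77701/132140 ≈ -0.58802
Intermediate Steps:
r(t) = 2*t²*(28 + t) (r(t) = t*((28 + t)*(2*t)) = t*(2*t*(28 + t)) = 2*t²*(28 + t))
(-88070 - 67332)/(258286 + r((13 - 12)*9)) = (-88070 - 67332)/(258286 + 2*((13 - 12)*9)²*(28 + (13 - 12)*9)) = -155402/(258286 + 2*(1*9)²*(28 + 1*9)) = -155402/(258286 + 2*9²*(28 + 9)) = -155402/(258286 + 2*81*37) = -155402/(258286 + 5994) = -155402/264280 = -155402*1/264280 = -77701/132140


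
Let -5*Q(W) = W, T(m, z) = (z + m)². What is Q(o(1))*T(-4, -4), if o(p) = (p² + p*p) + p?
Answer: -192/5 ≈ -38.400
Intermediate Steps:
T(m, z) = (m + z)²
o(p) = p + 2*p² (o(p) = (p² + p²) + p = 2*p² + p = p + 2*p²)
Q(W) = -W/5
Q(o(1))*T(-4, -4) = (-(1 + 2*1)/5)*(-4 - 4)² = -(1 + 2)/5*(-8)² = -3/5*64 = -⅕*3*64 = -⅗*64 = -192/5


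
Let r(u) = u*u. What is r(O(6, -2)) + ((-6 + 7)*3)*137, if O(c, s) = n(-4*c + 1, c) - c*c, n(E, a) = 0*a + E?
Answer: 3892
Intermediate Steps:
n(E, a) = E (n(E, a) = 0 + E = E)
O(c, s) = 1 - c**2 - 4*c (O(c, s) = (-4*c + 1) - c*c = (1 - 4*c) - c**2 = 1 - c**2 - 4*c)
r(u) = u**2
r(O(6, -2)) + ((-6 + 7)*3)*137 = (1 - 1*6**2 - 4*6)**2 + ((-6 + 7)*3)*137 = (1 - 1*36 - 24)**2 + (1*3)*137 = (1 - 36 - 24)**2 + 3*137 = (-59)**2 + 411 = 3481 + 411 = 3892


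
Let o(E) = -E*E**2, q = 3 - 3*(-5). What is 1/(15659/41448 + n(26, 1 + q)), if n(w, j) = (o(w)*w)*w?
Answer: -41448/492459256789 ≈ -8.4165e-8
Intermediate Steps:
q = 18 (q = 3 + 15 = 18)
o(E) = -E**3
n(w, j) = -w**5 (n(w, j) = ((-w**3)*w)*w = (-w**4)*w = -w**5)
1/(15659/41448 + n(26, 1 + q)) = 1/(15659/41448 - 1*26**5) = 1/(15659*(1/41448) - 1*11881376) = 1/(15659/41448 - 11881376) = 1/(-492459256789/41448) = -41448/492459256789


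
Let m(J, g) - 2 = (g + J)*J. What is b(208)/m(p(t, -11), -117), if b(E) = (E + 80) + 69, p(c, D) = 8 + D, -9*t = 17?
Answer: 357/362 ≈ 0.98619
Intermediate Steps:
t = -17/9 (t = -1/9*17 = -17/9 ≈ -1.8889)
b(E) = 149 + E (b(E) = (80 + E) + 69 = 149 + E)
m(J, g) = 2 + J*(J + g) (m(J, g) = 2 + (g + J)*J = 2 + (J + g)*J = 2 + J*(J + g))
b(208)/m(p(t, -11), -117) = (149 + 208)/(2 + (8 - 11)**2 + (8 - 11)*(-117)) = 357/(2 + (-3)**2 - 3*(-117)) = 357/(2 + 9 + 351) = 357/362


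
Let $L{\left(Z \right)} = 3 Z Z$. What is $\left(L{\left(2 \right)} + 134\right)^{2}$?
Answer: $21316$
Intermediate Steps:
$L{\left(Z \right)} = 3 Z^{2}$
$\left(L{\left(2 \right)} + 134\right)^{2} = \left(3 \cdot 2^{2} + 134\right)^{2} = \left(3 \cdot 4 + 134\right)^{2} = \left(12 + 134\right)^{2} = 146^{2} = 21316$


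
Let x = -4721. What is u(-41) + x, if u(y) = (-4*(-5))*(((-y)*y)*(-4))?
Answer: 129759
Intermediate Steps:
u(y) = 80*y² (u(y) = 20*(-y²*(-4)) = 20*(4*y²) = 80*y²)
u(-41) + x = 80*(-41)² - 4721 = 80*1681 - 4721 = 134480 - 4721 = 129759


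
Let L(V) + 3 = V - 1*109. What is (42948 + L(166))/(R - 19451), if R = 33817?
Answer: 21501/7183 ≈ 2.9933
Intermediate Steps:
L(V) = -112 + V (L(V) = -3 + (V - 1*109) = -3 + (V - 109) = -3 + (-109 + V) = -112 + V)
(42948 + L(166))/(R - 19451) = (42948 + (-112 + 166))/(33817 - 19451) = (42948 + 54)/14366 = 43002*(1/14366) = 21501/7183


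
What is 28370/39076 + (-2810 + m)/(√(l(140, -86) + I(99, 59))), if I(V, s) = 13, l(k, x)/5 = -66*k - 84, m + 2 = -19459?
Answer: 14185/19538 + 22271*I*√46607/46607 ≈ 0.72602 + 103.16*I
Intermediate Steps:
m = -19461 (m = -2 - 19459 = -19461)
l(k, x) = -420 - 330*k (l(k, x) = 5*(-66*k - 84) = 5*(-84 - 66*k) = -420 - 330*k)
28370/39076 + (-2810 + m)/(√(l(140, -86) + I(99, 59))) = 28370/39076 + (-2810 - 19461)/(√((-420 - 330*140) + 13)) = 28370*(1/39076) - 22271/√((-420 - 46200) + 13) = 14185/19538 - 22271/√(-46620 + 13) = 14185/19538 - 22271*(-I*√46607/46607) = 14185/19538 - (-22271)*I*√46607/46607 = 14185/19538 + 22271*I*√46607/46607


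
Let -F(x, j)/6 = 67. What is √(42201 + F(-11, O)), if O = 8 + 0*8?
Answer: √41799 ≈ 204.45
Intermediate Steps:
O = 8 (O = 8 + 0 = 8)
F(x, j) = -402 (F(x, j) = -6*67 = -402)
√(42201 + F(-11, O)) = √(42201 - 402) = √41799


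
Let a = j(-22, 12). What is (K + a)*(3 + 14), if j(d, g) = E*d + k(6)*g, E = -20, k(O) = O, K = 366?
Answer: 14926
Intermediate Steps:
j(d, g) = -20*d + 6*g
a = 512 (a = -20*(-22) + 6*12 = 440 + 72 = 512)
(K + a)*(3 + 14) = (366 + 512)*(3 + 14) = 878*17 = 14926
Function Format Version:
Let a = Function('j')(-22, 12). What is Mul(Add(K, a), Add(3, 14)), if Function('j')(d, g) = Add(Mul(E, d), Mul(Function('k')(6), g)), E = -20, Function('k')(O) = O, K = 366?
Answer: 14926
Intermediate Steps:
Function('j')(d, g) = Add(Mul(-20, d), Mul(6, g))
a = 512 (a = Add(Mul(-20, -22), Mul(6, 12)) = Add(440, 72) = 512)
Mul(Add(K, a), Add(3, 14)) = Mul(Add(366, 512), Add(3, 14)) = Mul(878, 17) = 14926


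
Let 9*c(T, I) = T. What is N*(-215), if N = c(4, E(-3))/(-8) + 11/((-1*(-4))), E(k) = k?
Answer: -20855/36 ≈ -579.31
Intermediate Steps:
c(T, I) = T/9
N = 97/36 (N = ((1/9)*4)/(-8) + 11/((-1*(-4))) = (4/9)*(-1/8) + 11/4 = -1/18 + 11*(1/4) = -1/18 + 11/4 = 97/36 ≈ 2.6944)
N*(-215) = (97/36)*(-215) = -20855/36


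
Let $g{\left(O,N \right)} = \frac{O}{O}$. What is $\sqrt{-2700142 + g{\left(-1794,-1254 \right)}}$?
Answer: $i \sqrt{2700141} \approx 1643.2 i$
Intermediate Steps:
$g{\left(O,N \right)} = 1$
$\sqrt{-2700142 + g{\left(-1794,-1254 \right)}} = \sqrt{-2700142 + 1} = \sqrt{-2700141} = i \sqrt{2700141}$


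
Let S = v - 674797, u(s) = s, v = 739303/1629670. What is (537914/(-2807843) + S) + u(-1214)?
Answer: -3093328806431634861/4575857501810 ≈ -6.7601e+5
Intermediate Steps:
v = 739303/1629670 (v = 739303*(1/1629670) = 739303/1629670 ≈ 0.45365)
S = -1099695687687/1629670 (S = 739303/1629670 - 674797 = -1099695687687/1629670 ≈ -6.7480e+5)
(537914/(-2807843) + S) + u(-1214) = (537914/(-2807843) - 1099695687687/1629670) - 1214 = (537914*(-1/2807843) - 1099695687687/1629670) - 1214 = (-537914/2807843 - 1099695687687/1629670) - 1214 = -3087773715424437521/4575857501810 - 1214 = -3093328806431634861/4575857501810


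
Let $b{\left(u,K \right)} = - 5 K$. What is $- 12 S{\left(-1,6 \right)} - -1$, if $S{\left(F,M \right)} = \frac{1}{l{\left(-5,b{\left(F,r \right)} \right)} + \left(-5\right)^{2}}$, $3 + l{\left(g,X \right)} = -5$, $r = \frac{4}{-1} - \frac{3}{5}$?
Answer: $\frac{5}{17} \approx 0.29412$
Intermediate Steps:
$r = - \frac{23}{5}$ ($r = 4 \left(-1\right) - \frac{3}{5} = -4 - \frac{3}{5} = - \frac{23}{5} \approx -4.6$)
$l{\left(g,X \right)} = -8$ ($l{\left(g,X \right)} = -3 - 5 = -8$)
$S{\left(F,M \right)} = \frac{1}{17}$ ($S{\left(F,M \right)} = \frac{1}{-8 + \left(-5\right)^{2}} = \frac{1}{-8 + 25} = \frac{1}{17}$)
$- 12 S{\left(-1,6 \right)} - -1 = \left(-12\right) \frac{1}{17} - -1 = - \frac{12}{17} + \left(-7 + 8\right) = - \frac{12}{17} + 1 = \frac{5}{17}$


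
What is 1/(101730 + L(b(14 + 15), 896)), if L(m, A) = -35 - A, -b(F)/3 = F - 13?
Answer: 1/100799 ≈ 9.9207e-6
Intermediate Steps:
b(F) = 39 - 3*F (b(F) = -3*(F - 13) = -3*(-13 + F) = 39 - 3*F)
1/(101730 + L(b(14 + 15), 896)) = 1/(101730 + (-35 - 1*896)) = 1/(101730 + (-35 - 896)) = 1/(101730 - 931) = 1/100799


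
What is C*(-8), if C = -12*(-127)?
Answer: -12192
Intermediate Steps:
C = 1524
C*(-8) = 1524*(-8) = -12192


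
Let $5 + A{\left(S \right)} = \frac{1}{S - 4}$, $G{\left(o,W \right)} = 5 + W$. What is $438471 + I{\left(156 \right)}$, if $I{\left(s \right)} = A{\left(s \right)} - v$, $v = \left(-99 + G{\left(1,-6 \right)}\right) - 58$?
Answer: $\frac{66670849}{152} \approx 4.3862 \cdot 10^{5}$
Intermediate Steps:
$A{\left(S \right)} = -5 + \frac{1}{-4 + S}$ ($A{\left(S \right)} = -5 + \frac{1}{S - 4} = -5 + \frac{1}{-4 + S}$)
$v = -158$ ($v = \left(-99 + \left(5 - 6\right)\right) - 58 = \left(-99 - 1\right) - 58 = -100 - 58 = -158$)
$I{\left(s \right)} = 158 + \frac{21 - 5 s}{-4 + s}$ ($I{\left(s \right)} = \frac{21 - 5 s}{-4 + s} - -158 = \frac{21 - 5 s}{-4 + s} + 158 = 158 + \frac{21 - 5 s}{-4 + s}$)
$438471 + I{\left(156 \right)} = 438471 + \frac{-611 + 153 \cdot 156}{-4 + 156} = 438471 + \frac{-611 + 23868}{152} = 438471 + \frac{1}{152} \cdot 23257 = 438471 + \frac{23257}{152} = \frac{66670849}{152}$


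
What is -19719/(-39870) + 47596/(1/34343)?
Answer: 7241231168231/4430 ≈ 1.6346e+9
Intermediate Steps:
-19719/(-39870) + 47596/(1/34343) = -19719*(-1/39870) + 47596/(1/34343) = 2191/4430 + 47596*34343 = 2191/4430 + 1634589428 = 7241231168231/4430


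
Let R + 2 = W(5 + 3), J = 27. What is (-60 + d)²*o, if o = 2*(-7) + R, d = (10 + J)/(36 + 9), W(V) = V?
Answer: -56732552/2025 ≈ -28016.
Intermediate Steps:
R = 6 (R = -2 + (5 + 3) = -2 + 8 = 6)
d = 37/45 (d = (10 + 27)/(36 + 9) = 37/45 ≈ 0.82222)
o = -8 (o = 2*(-7) + 6 = -14 + 6 = -8)
(-60 + d)²*o = (-60 + 37/45)²*(-8) = (-2663/45)²*(-8) = (7091569/2025)*(-8) = -56732552/2025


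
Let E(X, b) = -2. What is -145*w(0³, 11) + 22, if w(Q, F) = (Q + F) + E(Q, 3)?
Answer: -1283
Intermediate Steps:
w(Q, F) = -2 + F + Q (w(Q, F) = (Q + F) - 2 = (F + Q) - 2 = -2 + F + Q)
-145*w(0³, 11) + 22 = -145*(-2 + 11 + 0³) + 22 = -145*(-2 + 11 + 0) + 22 = -145*9 + 22 = -1305 + 22 = -1283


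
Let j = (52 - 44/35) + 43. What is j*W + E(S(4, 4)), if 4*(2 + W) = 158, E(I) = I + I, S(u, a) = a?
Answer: 49327/14 ≈ 3523.4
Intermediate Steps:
E(I) = 2*I
W = 75/2 (W = -2 + (¼)*158 = -2 + 79/2 = 75/2 ≈ 37.500)
j = 3281/35 (j = (52 - 44*1/35) + 43 = (52 - 44/35) + 43 = 1776/35 + 43 = 3281/35 ≈ 93.743)
j*W + E(S(4, 4)) = (3281/35)*(75/2) + 2*4 = 49215/14 + 8 = 49327/14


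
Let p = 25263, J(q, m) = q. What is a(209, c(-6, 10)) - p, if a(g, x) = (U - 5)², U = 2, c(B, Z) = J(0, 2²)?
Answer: -25254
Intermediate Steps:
c(B, Z) = 0
a(g, x) = 9 (a(g, x) = (2 - 5)² = (-3)² = 9)
a(209, c(-6, 10)) - p = 9 - 1*25263 = 9 - 25263 = -25254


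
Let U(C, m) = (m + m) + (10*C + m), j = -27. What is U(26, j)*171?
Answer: 30609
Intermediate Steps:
U(C, m) = 3*m + 10*C (U(C, m) = 2*m + (m + 10*C) = 3*m + 10*C)
U(26, j)*171 = (3*(-27) + 10*26)*171 = (-81 + 260)*171 = 179*171 = 30609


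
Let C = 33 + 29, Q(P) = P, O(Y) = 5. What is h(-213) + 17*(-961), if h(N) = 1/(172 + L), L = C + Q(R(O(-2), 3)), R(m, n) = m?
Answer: -3904542/239 ≈ -16337.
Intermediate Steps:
C = 62
L = 67 (L = 62 + 5 = 67)
h(N) = 1/239 (h(N) = 1/(172 + 67) = 1/239)
h(-213) + 17*(-961) = 1/239 + 17*(-961) = 1/239 - 16337 = -3904542/239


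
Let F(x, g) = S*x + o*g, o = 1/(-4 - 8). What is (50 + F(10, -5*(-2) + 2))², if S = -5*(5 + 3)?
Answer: 123201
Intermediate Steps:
S = -40 (S = -5*8 = -40)
o = -1/12 (o = 1/(-12) = -1/12 ≈ -0.083333)
F(x, g) = -40*x - g/12
(50 + F(10, -5*(-2) + 2))² = (50 + (-40*10 - (-5*(-2) + 2)/12))² = (50 + (-400 - (10 + 2)/12))² = (50 + (-400 - 1/12*12))² = (50 + (-400 - 1))² = (50 - 401)² = (-351)² = 123201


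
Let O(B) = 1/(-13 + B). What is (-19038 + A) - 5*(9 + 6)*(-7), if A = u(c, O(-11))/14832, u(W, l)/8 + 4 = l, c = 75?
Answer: -823754545/44496 ≈ -18513.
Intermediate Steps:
u(W, l) = -32 + 8*l
A = -97/44496 (A = (-32 + 8/(-13 - 11))/14832 = (-32 + 8/(-24))*(1/14832) = (-32 + 8*(-1/24))*(1/14832) = (-32 - 1/3)*(1/14832) = -97/3*1/14832 = -97/44496 ≈ -0.0021800)
(-19038 + A) - 5*(9 + 6)*(-7) = (-19038 - 97/44496) - 5*(9 + 6)*(-7) = -847114945/44496 - 5*15*(-7) = -847114945/44496 - 75*(-7) = -847114945/44496 + 525 = -823754545/44496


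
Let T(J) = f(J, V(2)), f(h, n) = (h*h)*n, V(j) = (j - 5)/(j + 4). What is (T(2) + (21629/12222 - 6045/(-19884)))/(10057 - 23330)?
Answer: -2984755/537605716284 ≈ -5.5519e-6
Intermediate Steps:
V(j) = (-5 + j)/(4 + j)
f(h, n) = n*h**2 (f(h, n) = h**2*n = n*h**2)
T(J) = -J**2/2 (T(J) = ((-5 + 2)/(4 + 2))*J**2 = (-3/6)*J**2 = ((1/6)*(-3))*J**2 = -J**2/2)
(T(2) + (21629/12222 - 6045/(-19884)))/(10057 - 23330) = (-1/2*2**2 + (21629/12222 - 6045/(-19884)))/(10057 - 23330) = (-1/2*4 + (21629*(1/12222) - 6045*(-1/19884)))/(-13273) = (-2 + (21629/12222 + 2015/6628))*(-1/13273) = (-2 + 83992171/40503708)*(-1/13273) = (2984755/40503708)*(-1/13273) = -2984755/537605716284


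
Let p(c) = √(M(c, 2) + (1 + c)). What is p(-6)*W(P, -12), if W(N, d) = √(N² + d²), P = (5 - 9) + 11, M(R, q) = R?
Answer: I*√2123 ≈ 46.076*I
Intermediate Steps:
P = 7 (P = -4 + 11 = 7)
p(c) = √(1 + 2*c) (p(c) = √(c + (1 + c)) = √(1 + 2*c))
p(-6)*W(P, -12) = √(1 + 2*(-6))*√(7² + (-12)²) = √(1 - 12)*√(49 + 144) = √(-11)*√193 = (I*√11)*√193 = I*√2123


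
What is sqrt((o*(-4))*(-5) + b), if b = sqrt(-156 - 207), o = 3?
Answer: sqrt(60 + 11*I*sqrt(3)) ≈ 7.8407 + 1.215*I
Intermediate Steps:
b = 11*I*sqrt(3) (b = sqrt(-363) = 11*I*sqrt(3) ≈ 19.053*I)
sqrt((o*(-4))*(-5) + b) = sqrt((3*(-4))*(-5) + 11*I*sqrt(3)) = sqrt(-12*(-5) + 11*I*sqrt(3)) = sqrt(60 + 11*I*sqrt(3))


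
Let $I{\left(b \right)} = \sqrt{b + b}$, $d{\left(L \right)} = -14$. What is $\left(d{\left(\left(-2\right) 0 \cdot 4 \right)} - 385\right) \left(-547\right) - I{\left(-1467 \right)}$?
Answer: $218253 - 3 i \sqrt{326} \approx 2.1825 \cdot 10^{5} - 54.166 i$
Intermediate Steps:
$I{\left(b \right)} = \sqrt{2} \sqrt{b}$ ($I{\left(b \right)} = \sqrt{2 b} = \sqrt{2} \sqrt{b}$)
$\left(d{\left(\left(-2\right) 0 \cdot 4 \right)} - 385\right) \left(-547\right) - I{\left(-1467 \right)} = \left(-14 - 385\right) \left(-547\right) - \sqrt{2} \sqrt{-1467} = \left(-399\right) \left(-547\right) - \sqrt{2} \cdot 3 i \sqrt{163} = 218253 - 3 i \sqrt{326}$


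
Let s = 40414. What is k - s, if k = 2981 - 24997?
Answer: -62430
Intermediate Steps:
k = -22016
k - s = -22016 - 1*40414 = -22016 - 40414 = -62430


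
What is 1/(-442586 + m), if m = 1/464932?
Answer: -464932/205772394151 ≈ -2.2594e-6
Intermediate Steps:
m = 1/464932 ≈ 2.1509e-6
1/(-442586 + m) = 1/(-442586 + 1/464932) = 1/(-205772394151/464932) = -464932/205772394151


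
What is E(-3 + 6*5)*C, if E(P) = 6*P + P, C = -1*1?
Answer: -189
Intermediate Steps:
C = -1
E(P) = 7*P
E(-3 + 6*5)*C = (7*(-3 + 6*5))*(-1) = (7*(-3 + 30))*(-1) = (7*27)*(-1) = 189*(-1) = -189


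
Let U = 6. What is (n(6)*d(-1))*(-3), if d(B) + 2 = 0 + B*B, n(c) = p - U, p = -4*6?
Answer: -90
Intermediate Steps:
p = -24
n(c) = -30 (n(c) = -24 - 1*6 = -24 - 6 = -30)
d(B) = -2 + B² (d(B) = -2 + (0 + B*B) = -2 + (0 + B²) = -2 + B²)
(n(6)*d(-1))*(-3) = -30*(-2 + (-1)²)*(-3) = -30*(-2 + 1)*(-3) = -30*(-1)*(-3) = 30*(-3) = -90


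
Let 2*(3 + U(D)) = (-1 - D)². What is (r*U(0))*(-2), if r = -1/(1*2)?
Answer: -5/2 ≈ -2.5000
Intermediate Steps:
U(D) = -3 + (-1 - D)²/2
r = -½ (r = -1/2 = -1*½ = -½ ≈ -0.50000)
(r*U(0))*(-2) = -(-3 + (1 + 0)²/2)/2*(-2) = -(-3 + (½)*1²)/2*(-2) = -(-3 + (½)*1)/2*(-2) = -(-3 + ½)/2*(-2) = -½*(-5/2)*(-2) = (5/4)*(-2) = -5/2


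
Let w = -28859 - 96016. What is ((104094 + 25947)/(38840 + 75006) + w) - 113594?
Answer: -27148611733/113846 ≈ -2.3847e+5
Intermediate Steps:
w = -124875
((104094 + 25947)/(38840 + 75006) + w) - 113594 = ((104094 + 25947)/(38840 + 75006) - 124875) - 113594 = (130041/113846 - 124875) - 113594 = -14216389209/113846 - 113594 = -27148611733/113846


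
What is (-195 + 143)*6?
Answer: -312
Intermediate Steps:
(-195 + 143)*6 = -52*6 = -312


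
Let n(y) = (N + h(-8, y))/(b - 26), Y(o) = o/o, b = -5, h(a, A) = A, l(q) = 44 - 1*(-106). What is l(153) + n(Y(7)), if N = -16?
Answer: 4665/31 ≈ 150.48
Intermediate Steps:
l(q) = 150 (l(q) = 44 + 106 = 150)
Y(o) = 1
n(y) = 16/31 - y/31 (n(y) = (-16 + y)/(-5 - 26) = (-16 + y)/(-31) = (-16 + y)*(-1/31) = 16/31 - y/31)
l(153) + n(Y(7)) = 150 + (16/31 - 1/31*1) = 150 + (16/31 - 1/31) = 150 + 15/31 = 4665/31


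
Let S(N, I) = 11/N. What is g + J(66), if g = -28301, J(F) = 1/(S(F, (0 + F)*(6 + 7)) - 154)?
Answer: -26121829/923 ≈ -28301.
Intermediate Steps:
J(F) = 1/(-154 + 11/F) (J(F) = 1/(11/F - 154) = 1/(-154 + 11/F))
g + J(66) = -28301 - 1*66/(-11 + 154*66) = -28301 - 1*66/(-11 + 10164) = -28301 - 1*66/10153 = -28301 - 1*66*1/10153 = -28301 - 6/923 = -26121829/923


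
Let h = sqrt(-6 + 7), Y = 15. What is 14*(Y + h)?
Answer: 224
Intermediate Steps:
h = 1 (h = sqrt(1) = 1)
14*(Y + h) = 14*(15 + 1) = 14*16 = 224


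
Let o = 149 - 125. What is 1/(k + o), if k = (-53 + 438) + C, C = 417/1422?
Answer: 474/194005 ≈ 0.0024432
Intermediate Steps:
C = 139/474 (C = 417*(1/1422) = 139/474 ≈ 0.29325)
k = 182629/474 (k = (-53 + 438) + 139/474 = 385 + 139/474 = 182629/474 ≈ 385.29)
o = 24
1/(k + o) = 1/(182629/474 + 24) = 1/(194005/474) = 474/194005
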